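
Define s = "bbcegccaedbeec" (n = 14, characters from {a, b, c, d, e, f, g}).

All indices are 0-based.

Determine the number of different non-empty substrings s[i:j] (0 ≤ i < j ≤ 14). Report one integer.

97

rank | idx | suffix
   0 |   7 | aedbeec
   1 |   0 | bbcegccaedbeec
   2 |   1 | bcegccaedbeec
   3 |  10 | beec
   4 |  13 | c
   5 |   6 | caedbeec
   6 |   5 | ccaedbeec
   7 |   2 | cegccaedbeec
   8 |   9 | dbeec
   9 |  12 | ec
  10 |   8 | edbeec
  11 |  11 | eec
  12 |   3 | egccaedbeec
  13 |   4 | gccaedbeec

SA = [7, 0, 1, 10, 13, 6, 5, 2, 9, 12, 8, 11, 3, 4]
[i] adj suffixes → lcp
  [1] 7/0 → 0 ('')
  [2] 0/1 → 1 ('b')
  [3] 1/10 → 1 ('b')
  [4] 10/13 → 0 ('')
  [5] 13/6 → 1 ('c')
  [6] 6/5 → 1 ('c')
  [7] 5/2 → 1 ('c')
  [8] 2/9 → 0 ('')
  [9] 9/12 → 0 ('')
  [10] 12/8 → 1 ('e')
  [11] 8/11 → 1 ('e')
  [12] 11/3 → 1 ('e')
  [13] 3/4 → 0 ('')

n(n+1)/2 = 14·15/2 = 105
Σ LCP = 0 + 0 + 1 + 1 + 0 + 1 + 1 + 1 + 0 + 0 + 1 + 1 + 1 + 0 = 8
distinct = 105 − 8 = 97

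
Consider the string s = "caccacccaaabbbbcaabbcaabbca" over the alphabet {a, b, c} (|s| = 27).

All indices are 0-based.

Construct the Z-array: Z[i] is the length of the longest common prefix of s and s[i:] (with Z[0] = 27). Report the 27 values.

[27, 0, 1, 4, 0, 1, 1, 2, 0, 0, 0, 0, 0, 0, 0, 2, 0, 0, 0, 0, 2, 0, 0, 0, 0, 2, 0]

Z[0]=27
i=1: outside box; Z[1]=0
i=2: outside box; Z[2]=1 extend→box=[2,3)
i=3: outside box; Z[3]=4 extend→box=[3,7)
i=4: min(r-i=3, Z[1]=0)=0; Z[4]=0
i=5: min(r-i=2, Z[2]=1)=1; Z[5]=1
i=6: min(r-i=1, Z[3]=4)=1; Z[6]=1
i=7: outside box; Z[7]=2 extend→box=[7,9)
i=8: min(r-i=1, Z[1]=0)=0; Z[8]=0
i=9: outside box; Z[9]=0
i=10: outside box; Z[10]=0
i=11: outside box; Z[11]=0
i=12: outside box; Z[12]=0
i=13: outside box; Z[13]=0
i=14: outside box; Z[14]=0
i=15: outside box; Z[15]=2 extend→box=[15,17)
i=16: min(r-i=1, Z[1]=0)=0; Z[16]=0
i=17: outside box; Z[17]=0
i=18: outside box; Z[18]=0
i=19: outside box; Z[19]=0
i=20: outside box; Z[20]=2 extend→box=[20,22)
i=21: min(r-i=1, Z[1]=0)=0; Z[21]=0
i=22: outside box; Z[22]=0
i=23: outside box; Z[23]=0
i=24: outside box; Z[24]=0
i=25: outside box; Z[25]=2 extend→box=[25,27)
i=26: min(r-i=1, Z[1]=0)=0; Z[26]=0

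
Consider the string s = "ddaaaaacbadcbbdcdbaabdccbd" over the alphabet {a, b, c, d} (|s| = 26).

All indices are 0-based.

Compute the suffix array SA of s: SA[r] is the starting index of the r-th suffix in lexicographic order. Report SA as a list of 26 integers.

[2, 3, 4, 18, 5, 19, 6, 9, 17, 8, 12, 24, 20, 13, 7, 11, 23, 22, 15, 25, 1, 16, 10, 21, 14, 0]

rank→(start, suffix):
  0 → (2, 'aaaaacbadcbbdcdbaabdccbd')
  1 → (3, 'aaaacbadcbbdcdbaabdccbd')
  2 → (4, 'aaacbadcbbdcdbaabdccbd')
  3 → (18, 'aabdccbd')
  4 → (5, 'aacbadcbbdcdbaabdccbd')
  5 → (19, 'abdccbd')
  6 → (6, 'acbadcbbdcdbaabdccbd')
  7 → (9, 'adcbbdcdbaabdccbd')
  8 → (17, 'baabdccbd')
  9 → (8, 'badcbbdcdbaabdccbd')
  10 → (12, 'bbdcdbaabdccbd')
  11 → (24, 'bd')
  12 → (20, 'bdccbd')
  13 → (13, 'bdcdbaabdccbd')
  14 → (7, 'cbadcbbdcdbaabdccbd')
  15 → (11, 'cbbdcdbaabdccbd')
  16 → (23, 'cbd')
  17 → (22, 'ccbd')
  18 → (15, 'cdbaabdccbd')
  19 → (25, 'd')
  20 → (1, 'daaaaacbadcbbdcdbaabdccbd')
  21 → (16, 'dbaabdccbd')
  22 → (10, 'dcbbdcdbaabdccbd')
  23 → (21, 'dccbd')
  24 → (14, 'dcdbaabdccbd')
  25 → (0, 'ddaaaaacbadcbbdcdbaabdccbd')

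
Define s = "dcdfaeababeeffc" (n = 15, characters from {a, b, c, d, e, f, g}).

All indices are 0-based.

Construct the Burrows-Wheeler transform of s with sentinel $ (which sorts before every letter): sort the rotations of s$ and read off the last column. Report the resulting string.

cebfaafd$cabedfe

rank  rotation          last
    0  $dcdfaeababeeffc  c
    1  ababeeffc$dcdfae  e
    2  abeeffc$dcdfaeab  b
    3  aeababeeffc$dcdf  f
    4  babeeffc$dcdfaea  a
    5  beeffc$dcdfaeaba  a
    6  c$dcdfaeababeeff  f
    7  cdfaeababeeffc$d  d
    8  dcdfaeababeeffc$  $
    9  dfaeababeeffc$dc  c
   10  eababeeffc$dcdfa  a
   11  eeffc$dcdfaeabab  b
   12  effc$dcdfaeababe  e
   13  faeababeeffc$dcd  d
   14  fc$dcdfaeababeef  f
   15  ffc$dcdfaeababee  e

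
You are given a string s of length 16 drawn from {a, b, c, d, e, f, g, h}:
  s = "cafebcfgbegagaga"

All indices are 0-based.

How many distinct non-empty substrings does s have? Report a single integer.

rank→(start, suffix):
  0 → (15, 'a')
  1 → (1, 'afebcfgbegagaga')
  2 → (13, 'aga')
  3 → (11, 'agaga')
  4 → (4, 'bcfgbegagaga')
  5 → (8, 'begagaga')
  6 → (0, 'cafebcfgbegagaga')
  7 → (5, 'cfgbegagaga')
  8 → (3, 'ebcfgbegagaga')
  9 → (9, 'egagaga')
  10 → (2, 'febcfgbegagaga')
  11 → (6, 'fgbegagaga')
  12 → (14, 'ga')
  13 → (12, 'gaga')
  14 → (10, 'gagaga')
  15 → (7, 'gbegagaga')

SA = [15, 1, 13, 11, 4, 8, 0, 5, 3, 9, 2, 6, 14, 12, 10, 7]
rank  pair      lcp
   1  s[15:],s[1:]  1  'a'
   2  s[1:],s[13:]  1  'a'
   3  s[13:],s[11:]  3  'aga'
   4  s[11:],s[4:]  0  ''
   5  s[4:],s[8:]  1  'b'
   6  s[8:],s[0:]  0  ''
   7  s[0:],s[5:]  1  'c'
   8  s[5:],s[3:]  0  ''
   9  s[3:],s[9:]  1  'e'
  10  s[9:],s[2:]  0  ''
  11  s[2:],s[6:]  1  'f'
  12  s[6:],s[14:]  0  ''
  13  s[14:],s[12:]  2  'ga'
  14  s[12:],s[10:]  4  'gaga'
  15  s[10:],s[7:]  1  'g'

n(n+1)/2 = 16·17/2 = 136
Σ LCP = 0 + 1 + 1 + 3 + 0 + 1 + 0 + 1 + 0 + 1 + 0 + 1 + 0 + 2 + 4 + 1 = 16
distinct = 136 − 16 = 120

120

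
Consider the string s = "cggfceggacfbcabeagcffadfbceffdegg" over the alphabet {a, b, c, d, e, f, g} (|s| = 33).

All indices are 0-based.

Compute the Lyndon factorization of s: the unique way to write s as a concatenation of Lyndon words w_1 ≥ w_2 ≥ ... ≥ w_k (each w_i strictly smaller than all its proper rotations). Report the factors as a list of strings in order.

["cggf", "cegg", "acfbc", "abeagcffadfbceffdegg"]

emit factor 1: 'cggf' (i=0, period=4)
emit factor 2: 'cegg' (i=4, period=4)
emit factor 3: 'acfbc' (i=8, period=5)
emit factor 4: 'abeagcffadfbceffdegg' (i=13, period=20)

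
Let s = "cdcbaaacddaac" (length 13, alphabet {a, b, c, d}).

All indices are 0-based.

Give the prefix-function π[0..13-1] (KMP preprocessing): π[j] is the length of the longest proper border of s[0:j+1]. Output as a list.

π[0] = 0
j=1 s[j]='d': π[1]=0 (border '')
j=2 s[j]='c': π[2]=1 (border 'c')
j=3 s[j]='b': k: 1→0; π[3]=0 (border '')
j=4 s[j]='a': π[4]=0 (border '')
j=5 s[j]='a': π[5]=0 (border '')
j=6 s[j]='a': π[6]=0 (border '')
j=7 s[j]='c': π[7]=1 (border 'c')
j=8 s[j]='d': π[8]=2 (border 'cd')
j=9 s[j]='d': k: 2→0; π[9]=0 (border '')
j=10 s[j]='a': π[10]=0 (border '')
j=11 s[j]='a': π[11]=0 (border '')
j=12 s[j]='c': π[12]=1 (border 'c')

[0, 0, 1, 0, 0, 0, 0, 1, 2, 0, 0, 0, 1]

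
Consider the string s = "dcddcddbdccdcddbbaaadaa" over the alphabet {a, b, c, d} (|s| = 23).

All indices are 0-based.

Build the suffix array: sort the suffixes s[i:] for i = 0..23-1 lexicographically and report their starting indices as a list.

sorted suffixes:
  #0 SA[0]=22  'a'
  #1 SA[1]=21  'aa'
  #2 SA[2]=17  'aaadaa'
  #3 SA[3]=18  'aadaa'
  #4 SA[4]=19  'adaa'
  #5 SA[5]=16  'baaadaa'
  #6 SA[6]=15  'bbaaadaa'
  #7 SA[7]=7  'bdccdcddbbaaadaa'
  #8 SA[8]=9  'ccdcddbbaaadaa'
  #9 SA[9]=10  'cdcddbbaaadaa'
  #10 SA[10]=12  'cddbbaaadaa'
  #11 SA[11]=4  'cddbdccdcddbbaaadaa'
  #12 SA[12]=1  'cddcddbdccdcddbbaaadaa'
  #13 SA[13]=20  'daa'
  #14 SA[14]=14  'dbbaaadaa'
  #15 SA[15]=6  'dbdccdcddbbaaadaa'
  #16 SA[16]=8  'dccdcddbbaaadaa'
  #17 SA[17]=11  'dcddbbaaadaa'
  #18 SA[18]=3  'dcddbdccdcddbbaaadaa'
  #19 SA[19]=0  'dcddcddbdccdcddbbaaadaa'
  #20 SA[20]=13  'ddbbaaadaa'
  #21 SA[21]=5  'ddbdccdcddbbaaadaa'
  #22 SA[22]=2  'ddcddbdccdcddbbaaadaa'

[22, 21, 17, 18, 19, 16, 15, 7, 9, 10, 12, 4, 1, 20, 14, 6, 8, 11, 3, 0, 13, 5, 2]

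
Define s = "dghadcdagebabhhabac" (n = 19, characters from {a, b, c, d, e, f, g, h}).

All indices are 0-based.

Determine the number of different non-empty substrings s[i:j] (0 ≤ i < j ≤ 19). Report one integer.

rank | idx | suffix
   0 |  15 | abac
   1 |  11 | abhhabac
   2 |  17 | ac
   3 |   3 | adcdagebabhhabac
   4 |   7 | agebabhhabac
   5 |  10 | babhhabac
   6 |  16 | bac
   7 |  12 | bhhabac
   8 |  18 | c
   9 |   5 | cdagebabhhabac
  10 |   6 | dagebabhhabac
  11 |   4 | dcdagebabhhabac
  12 |   0 | dghadcdagebabhhabac
  13 |   9 | ebabhhabac
  14 |   8 | gebabhhabac
  15 |   1 | ghadcdagebabhhabac
  16 |  14 | habac
  17 |   2 | hadcdagebabhhabac
  18 |  13 | hhabac

SA = [15, 11, 17, 3, 7, 10, 16, 12, 18, 5, 6, 4, 0, 9, 8, 1, 14, 2, 13]
rank  pair      lcp
   1  s[15:],s[11:]  2  'ab'
   2  s[11:],s[17:]  1  'a'
   3  s[17:],s[3:]  1  'a'
   4  s[3:],s[7:]  1  'a'
   5  s[7:],s[10:]  0  ''
   6  s[10:],s[16:]  2  'ba'
   7  s[16:],s[12:]  1  'b'
   8  s[12:],s[18:]  0  ''
   9  s[18:],s[5:]  1  'c'
  10  s[5:],s[6:]  0  ''
  11  s[6:],s[4:]  1  'd'
  12  s[4:],s[0:]  1  'd'
  13  s[0:],s[9:]  0  ''
  14  s[9:],s[8:]  0  ''
  15  s[8:],s[1:]  1  'g'
  16  s[1:],s[14:]  0  ''
  17  s[14:],s[2:]  2  'ha'
  18  s[2:],s[13:]  1  'h'

n(n+1)/2 = 19·20/2 = 190
Σ LCP = 0 + 2 + 1 + 1 + 1 + 0 + 2 + 1 + 0 + 1 + 0 + 1 + 1 + 0 + 0 + 1 + 0 + 2 + 1 = 15
distinct = 190 − 15 = 175

175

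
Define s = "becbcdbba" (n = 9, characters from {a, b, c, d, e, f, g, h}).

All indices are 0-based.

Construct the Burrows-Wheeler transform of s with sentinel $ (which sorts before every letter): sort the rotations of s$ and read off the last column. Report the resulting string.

abbdc$ebcb

rank  rotation    last
    0  $becbcdbba  a
    1  a$becbcdbb  b
    2  ba$becbcdb  b
    3  bba$becbcd  d
    4  bcdbba$bec  c
    5  becbcdbba$  $
    6  cbcdbba$be  e
    7  cdbba$becb  b
    8  dbba$becbc  c
    9  ecbcdbba$b  b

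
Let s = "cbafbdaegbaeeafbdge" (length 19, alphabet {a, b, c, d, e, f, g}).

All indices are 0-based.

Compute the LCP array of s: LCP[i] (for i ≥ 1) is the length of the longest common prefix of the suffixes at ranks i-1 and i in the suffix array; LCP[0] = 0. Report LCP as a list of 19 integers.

rank | idx | suffix
   0 |  10 | aeeafbdge
   1 |   6 | aegbaeeafbdge
   2 |   2 | afbdaegbaeeafbdge
   3 |  13 | afbdge
   4 |   9 | baeeafbdge
   5 |   1 | bafbdaegbaeeafbdge
   6 |   4 | bdaegbaeeafbdge
   7 |  15 | bdge
   8 |   0 | cbafbdaegbaeeafbdge
   9 |   5 | daegbaeeafbdge
  10 |  16 | dge
  11 |  18 | e
  12 |  12 | eafbdge
  13 |  11 | eeafbdge
  14 |   7 | egbaeeafbdge
  15 |   3 | fbdaegbaeeafbdge
  16 |  14 | fbdge
  17 |   8 | gbaeeafbdge
  18 |  17 | ge

SA = [10, 6, 2, 13, 9, 1, 4, 15, 0, 5, 16, 18, 12, 11, 7, 3, 14, 8, 17]
rank  pair      lcp
   1  s[10:],s[6:]  2  'ae'
   2  s[6:],s[2:]  1  'a'
   3  s[2:],s[13:]  4  'afbd'
   4  s[13:],s[9:]  0  ''
   5  s[9:],s[1:]  2  'ba'
   6  s[1:],s[4:]  1  'b'
   7  s[4:],s[15:]  2  'bd'
   8  s[15:],s[0:]  0  ''
   9  s[0:],s[5:]  0  ''
  10  s[5:],s[16:]  1  'd'
  11  s[16:],s[18:]  0  ''
  12  s[18:],s[12:]  1  'e'
  13  s[12:],s[11:]  1  'e'
  14  s[11:],s[7:]  1  'e'
  15  s[7:],s[3:]  0  ''
  16  s[3:],s[14:]  3  'fbd'
  17  s[14:],s[8:]  0  ''
  18  s[8:],s[17:]  1  'g'

[0, 2, 1, 4, 0, 2, 1, 2, 0, 0, 1, 0, 1, 1, 1, 0, 3, 0, 1]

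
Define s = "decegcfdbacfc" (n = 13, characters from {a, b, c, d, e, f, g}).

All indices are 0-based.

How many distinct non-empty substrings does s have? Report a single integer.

84

rank | idx | suffix
   0 |   9 | acfc
   1 |   8 | bacfc
   2 |  12 | c
   3 |   2 | cegcfdbacfc
   4 |  10 | cfc
   5 |   5 | cfdbacfc
   6 |   7 | dbacfc
   7 |   0 | decegcfdbacfc
   8 |   1 | ecegcfdbacfc
   9 |   3 | egcfdbacfc
  10 |  11 | fc
  11 |   6 | fdbacfc
  12 |   4 | gcfdbacfc

SA = [9, 8, 12, 2, 10, 5, 7, 0, 1, 3, 11, 6, 4]
rank  pair      lcp
   1  s[9:],s[8:]  0  ''
   2  s[8:],s[12:]  0  ''
   3  s[12:],s[2:]  1  'c'
   4  s[2:],s[10:]  1  'c'
   5  s[10:],s[5:]  2  'cf'
   6  s[5:],s[7:]  0  ''
   7  s[7:],s[0:]  1  'd'
   8  s[0:],s[1:]  0  ''
   9  s[1:],s[3:]  1  'e'
  10  s[3:],s[11:]  0  ''
  11  s[11:],s[6:]  1  'f'
  12  s[6:],s[4:]  0  ''

n(n+1)/2 = 13·14/2 = 91
Σ LCP = 0 + 0 + 0 + 1 + 1 + 2 + 0 + 1 + 0 + 1 + 0 + 1 + 0 = 7
distinct = 91 − 7 = 84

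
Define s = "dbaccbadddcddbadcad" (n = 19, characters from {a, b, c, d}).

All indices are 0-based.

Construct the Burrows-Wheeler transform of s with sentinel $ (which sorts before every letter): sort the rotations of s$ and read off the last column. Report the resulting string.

rank  rotation              last
    0  $dbaccbadddcddbadcad  d
    1  accbadddcddbadcad$db  b
    2  ad$dbaccbadddcddbadc  c
    3  adcad$dbaccbadddcddb  b
    4  adddcddbadcad$dbaccb  b
    5  baccbadddcddbadcad$d  d
    6  badcad$dbaccbadddcdd  d
    7  badddcddbadcad$dbacc  c
    8  cad$dbaccbadddcddbad  d
    9  cbadddcddbadcad$dbac  c
   10  ccbadddcddbadcad$dba  a
   11  cddbadcad$dbaccbaddd  d
   12  d$dbaccbadddcddbadca  a
   13  dbaccbadddcddbadcad$  $
   14  dbadcad$dbaccbadddcd  d
   15  dcad$dbaccbadddcddba  a
   16  dcddbadcad$dbaccbadd  d
   17  ddbadcad$dbaccbadddc  c
   18  ddcddbadcad$dbaccbad  d
   19  dddcddbadcad$dbaccba  a

dbcbbddcdcada$dadcda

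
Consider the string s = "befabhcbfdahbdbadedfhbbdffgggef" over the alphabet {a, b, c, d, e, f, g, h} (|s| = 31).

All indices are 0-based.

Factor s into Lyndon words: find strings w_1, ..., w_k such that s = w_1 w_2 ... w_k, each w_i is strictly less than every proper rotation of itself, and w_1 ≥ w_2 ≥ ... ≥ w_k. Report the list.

["bef", "abhcbfdahbdbadedfhbbdffgggef"]

emit factor 1: 'bef' (i=0, period=3)
emit factor 2: 'abhcbfdahbdbadedfhbbdffgggef' (i=3, period=28)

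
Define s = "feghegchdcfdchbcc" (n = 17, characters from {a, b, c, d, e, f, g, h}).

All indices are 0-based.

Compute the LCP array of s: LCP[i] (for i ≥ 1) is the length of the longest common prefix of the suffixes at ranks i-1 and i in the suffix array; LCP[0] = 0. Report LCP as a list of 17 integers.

[0, 0, 1, 1, 1, 2, 0, 2, 0, 2, 0, 1, 0, 1, 0, 1, 1]

sorted suffixes:
  #0 SA[0]=14  'bcc'
  #1 SA[1]=16  'c'
  #2 SA[2]=15  'cc'
  #3 SA[3]=9  'cfdchbcc'
  #4 SA[4]=12  'chbcc'
  #5 SA[5]=6  'chdcfdchbcc'
  #6 SA[6]=8  'dcfdchbcc'
  #7 SA[7]=11  'dchbcc'
  #8 SA[8]=4  'egchdcfdchbcc'
  #9 SA[9]=1  'eghegchdcfdchbcc'
  #10 SA[10]=10  'fdchbcc'
  #11 SA[11]=0  'feghegchdcfdchbcc'
  #12 SA[12]=5  'gchdcfdchbcc'
  #13 SA[13]=2  'ghegchdcfdchbcc'
  #14 SA[14]=13  'hbcc'
  #15 SA[15]=7  'hdcfdchbcc'
  #16 SA[16]=3  'hegchdcfdchbcc'

SA = [14, 16, 15, 9, 12, 6, 8, 11, 4, 1, 10, 0, 5, 2, 13, 7, 3]
i: (SA[i-1],SA[i]) lcp shared
  1: (14,16) 0 ''
  2: (16,15) 1 'c'
  3: (15,9) 1 'c'
  4: (9,12) 1 'c'
  5: (12,6) 2 'ch'
  6: (6,8) 0 ''
  7: (8,11) 2 'dc'
  8: (11,4) 0 ''
  9: (4,1) 2 'eg'
  10: (1,10) 0 ''
  11: (10,0) 1 'f'
  12: (0,5) 0 ''
  13: (5,2) 1 'g'
  14: (2,13) 0 ''
  15: (13,7) 1 'h'
  16: (7,3) 1 'h'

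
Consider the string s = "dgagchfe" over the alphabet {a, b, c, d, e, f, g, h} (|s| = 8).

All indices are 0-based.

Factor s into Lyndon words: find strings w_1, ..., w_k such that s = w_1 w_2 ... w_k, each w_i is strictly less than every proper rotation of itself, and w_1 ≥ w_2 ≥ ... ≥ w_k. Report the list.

["dg", "agchfe"]

emit factor 1: 'dg' (i=0, period=2)
emit factor 2: 'agchfe' (i=2, period=6)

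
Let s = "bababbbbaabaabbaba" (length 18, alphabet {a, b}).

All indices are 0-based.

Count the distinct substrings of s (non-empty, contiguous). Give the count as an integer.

rank→(start, suffix):
  0 → (17, 'a')
  1 → (8, 'aabaabbaba')
  2 → (11, 'aabbaba')
  3 → (15, 'aba')
  4 → (9, 'abaabbaba')
  5 → (1, 'ababbbbaabaabbaba')
  6 → (12, 'abbaba')
  7 → (3, 'abbbbaabaabbaba')
  8 → (16, 'ba')
  9 → (7, 'baabaabbaba')
  10 → (10, 'baabbaba')
  11 → (14, 'baba')
  12 → (0, 'bababbbbaabaabbaba')
  13 → (2, 'babbbbaabaabbaba')
  14 → (6, 'bbaabaabbaba')
  15 → (13, 'bbaba')
  16 → (5, 'bbbaabaabbaba')
  17 → (4, 'bbbbaabaabbaba')

SA = [17, 8, 11, 15, 9, 1, 12, 3, 16, 7, 10, 14, 0, 2, 6, 13, 5, 4]
i: (SA[i-1],SA[i]) lcp shared
  1: (17,8) 1 'a'
  2: (8,11) 3 'aab'
  3: (11,15) 1 'a'
  4: (15,9) 3 'aba'
  5: (9,1) 3 'aba'
  6: (1,12) 2 'ab'
  7: (12,3) 3 'abb'
  8: (3,16) 0 ''
  9: (16,7) 2 'ba'
  10: (7,10) 4 'baab'
  11: (10,14) 2 'ba'
  12: (14,0) 4 'baba'
  13: (0,2) 3 'bab'
  14: (2,6) 1 'b'
  15: (6,13) 3 'bba'
  16: (13,5) 2 'bb'
  17: (5,4) 3 'bbb'

n(n+1)/2 = 18·19/2 = 171
Σ LCP = 0 + 1 + 3 + 1 + 3 + 3 + 2 + 3 + 0 + 2 + 4 + 2 + 4 + 3 + 1 + 3 + 2 + 3 = 40
distinct = 171 − 40 = 131

131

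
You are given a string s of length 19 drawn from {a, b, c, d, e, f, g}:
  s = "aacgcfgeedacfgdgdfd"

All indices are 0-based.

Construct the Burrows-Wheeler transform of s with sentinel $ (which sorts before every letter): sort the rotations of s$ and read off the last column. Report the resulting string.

d$daagafeggegdcccdff

rank  rotation              last
    0  $aacgcfgeedacfgdgdfd  d
    1  aacgcfgeedacfgdgdfd$  $
    2  acfgdgdfd$aacgcfgeed  d
    3  acgcfgeedacfgdgdfd$a  a
    4  cfgdgdfd$aacgcfgeeda  a
    5  cfgeedacfgdgdfd$aacg  g
    6  cgcfgeedacfgdgdfd$aa  a
    7  d$aacgcfgeedacfgdgdf  f
    8  dacfgdgdfd$aacgcfgee  e
    9  dfd$aacgcfgeedacfgdg  g
   10  dgdfd$aacgcfgeedacfg  g
   11  edacfgdgdfd$aacgcfge  e
   12  eedacfgdgdfd$aacgcfg  g
   13  fd$aacgcfgeedacfgdgd  d
   14  fgdgdfd$aacgcfgeedac  c
   15  fgeedacfgdgdfd$aacgc  c
   16  gcfgeedacfgdgdfd$aac  c
   17  gdfd$aacgcfgeedacfgd  d
   18  gdgdfd$aacgcfgeedacf  f
   19  geedacfgdgdfd$aacgcf  f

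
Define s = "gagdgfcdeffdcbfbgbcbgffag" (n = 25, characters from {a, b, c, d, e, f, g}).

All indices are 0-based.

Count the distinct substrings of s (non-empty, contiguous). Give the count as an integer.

rank→(start, suffix):
  0 → (23, 'ag')
  1 → (1, 'agdgfcdeffdcbfbgbcbgffag')
  2 → (17, 'bcbgffag')
  3 → (13, 'bfbgbcbgffag')
  4 → (15, 'bgbcbgffag')
  5 → (19, 'bgffag')
  6 → (12, 'cbfbgbcbgffag')
  7 → (18, 'cbgffag')
  8 → (6, 'cdeffdcbfbgbcbgffag')
  9 → (11, 'dcbfbgbcbgffag')
  10 → (7, 'deffdcbfbgbcbgffag')
  11 → (3, 'dgfcdeffdcbfbgbcbgffag')
  12 → (8, 'effdcbfbgbcbgffag')
  13 → (22, 'fag')
  14 → (14, 'fbgbcbgffag')
  15 → (5, 'fcdeffdcbfbgbcbgffag')
  16 → (10, 'fdcbfbgbcbgffag')
  17 → (21, 'ffag')
  18 → (9, 'ffdcbfbgbcbgffag')
  19 → (24, 'g')
  20 → (0, 'gagdgfcdeffdcbfbgbcbgffag')
  21 → (16, 'gbcbgffag')
  22 → (2, 'gdgfcdeffdcbfbgbcbgffag')
  23 → (4, 'gfcdeffdcbfbgbcbgffag')
  24 → (20, 'gffag')

SA = [23, 1, 17, 13, 15, 19, 12, 18, 6, 11, 7, 3, 8, 22, 14, 5, 10, 21, 9, 24, 0, 16, 2, 4, 20]
i: (SA[i-1],SA[i]) lcp shared
  1: (23,1) 2 'ag'
  2: (1,17) 0 ''
  3: (17,13) 1 'b'
  4: (13,15) 1 'b'
  5: (15,19) 2 'bg'
  6: (19,12) 0 ''
  7: (12,18) 2 'cb'
  8: (18,6) 1 'c'
  9: (6,11) 0 ''
  10: (11,7) 1 'd'
  11: (7,3) 1 'd'
  12: (3,8) 0 ''
  13: (8,22) 0 ''
  14: (22,14) 1 'f'
  15: (14,5) 1 'f'
  16: (5,10) 1 'f'
  17: (10,21) 1 'f'
  18: (21,9) 2 'ff'
  19: (9,24) 0 ''
  20: (24,0) 1 'g'
  21: (0,16) 1 'g'
  22: (16,2) 1 'g'
  23: (2,4) 1 'g'
  24: (4,20) 2 'gf'

n(n+1)/2 = 25·26/2 = 325
Σ LCP = 0 + 2 + 0 + 1 + 1 + 2 + 0 + 2 + 1 + 0 + 1 + 1 + 0 + 0 + 1 + 1 + 1 + 1 + 2 + 0 + 1 + 1 + 1 + 1 + 2 = 23
distinct = 325 − 23 = 302

302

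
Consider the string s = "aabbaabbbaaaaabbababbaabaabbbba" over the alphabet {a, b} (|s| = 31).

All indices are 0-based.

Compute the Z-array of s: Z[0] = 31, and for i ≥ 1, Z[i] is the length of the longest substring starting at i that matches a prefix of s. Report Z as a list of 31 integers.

[31, 1, 0, 0, 4, 1, 0, 0, 0, 2, 2, 2, 5, 1, 0, 0, 1, 0, 1, 0, 0, 3, 1, 0, 4, 1, 0, 0, 0, 0, 1]

Z[0]=31
i=1: fresh scan; Z[1]=1 scan→box=[1,2)
i=2: fresh scan; Z[2]=0
i=3: fresh scan; Z[3]=0
i=4: fresh scan; Z[4]=4 scan→box=[4,8)
i=5: min(r-i=3, Z[1]=1)=1; Z[5]=1
i=6: min(r-i=2, Z[2]=0)=0; Z[6]=0
i=7: min(r-i=1, Z[3]=0)=0; Z[7]=0
i=8: fresh scan; Z[8]=0
i=9: fresh scan; Z[9]=2 scan→box=[9,11)
i=10: min(r-i=1, Z[1]=1)=1; Z[10]=2 scan→box=[10,12)
i=11: min(r-i=1, Z[1]=1)=1; Z[11]=2 scan→box=[11,13)
i=12: min(r-i=1, Z[1]=1)=1; Z[12]=5 scan→box=[12,17)
i=13: min(r-i=4, Z[1]=1)=1; Z[13]=1
i=14: min(r-i=3, Z[2]=0)=0; Z[14]=0
i=15: min(r-i=2, Z[3]=0)=0; Z[15]=0
i=16: min(r-i=1, Z[4]=4)=1; Z[16]=1
i=17: fresh scan; Z[17]=0
i=18: fresh scan; Z[18]=1 scan→box=[18,19)
i=19: fresh scan; Z[19]=0
i=20: fresh scan; Z[20]=0
i=21: fresh scan; Z[21]=3 scan→box=[21,24)
i=22: min(r-i=2, Z[1]=1)=1; Z[22]=1
i=23: min(r-i=1, Z[2]=0)=0; Z[23]=0
i=24: fresh scan; Z[24]=4 scan→box=[24,28)
i=25: min(r-i=3, Z[1]=1)=1; Z[25]=1
i=26: min(r-i=2, Z[2]=0)=0; Z[26]=0
i=27: min(r-i=1, Z[3]=0)=0; Z[27]=0
i=28: fresh scan; Z[28]=0
i=29: fresh scan; Z[29]=0
i=30: fresh scan; Z[30]=1 scan→box=[30,31)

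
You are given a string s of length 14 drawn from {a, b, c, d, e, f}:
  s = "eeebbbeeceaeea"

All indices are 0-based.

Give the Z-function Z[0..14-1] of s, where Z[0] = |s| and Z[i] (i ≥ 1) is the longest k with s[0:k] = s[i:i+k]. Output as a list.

Z[0]=14
i=1: fresh scan; Z[1]=2 scan→box=[1,3)
i=2: min(r-i=1, Z[1]=2)=1; Z[2]=1
i=3: fresh scan; Z[3]=0
i=4: fresh scan; Z[4]=0
i=5: fresh scan; Z[5]=0
i=6: fresh scan; Z[6]=2 scan→box=[6,8)
i=7: min(r-i=1, Z[1]=2)=1; Z[7]=1
i=8: fresh scan; Z[8]=0
i=9: fresh scan; Z[9]=1 scan→box=[9,10)
i=10: fresh scan; Z[10]=0
i=11: fresh scan; Z[11]=2 scan→box=[11,13)
i=12: min(r-i=1, Z[1]=2)=1; Z[12]=1
i=13: fresh scan; Z[13]=0

[14, 2, 1, 0, 0, 0, 2, 1, 0, 1, 0, 2, 1, 0]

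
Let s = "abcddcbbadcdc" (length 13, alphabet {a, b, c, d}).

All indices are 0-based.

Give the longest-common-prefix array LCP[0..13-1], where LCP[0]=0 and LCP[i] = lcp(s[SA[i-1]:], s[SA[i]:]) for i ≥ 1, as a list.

rank | idx | suffix
   0 |   0 | abcddcbbadcdc
   1 |   8 | adcdc
   2 |   7 | badcdc
   3 |   6 | bbadcdc
   4 |   1 | bcddcbbadcdc
   5 |  12 | c
   6 |   5 | cbbadcdc
   7 |  10 | cdc
   8 |   2 | cddcbbadcdc
   9 |  11 | dc
  10 |   4 | dcbbadcdc
  11 |   9 | dcdc
  12 |   3 | ddcbbadcdc

SA = [0, 8, 7, 6, 1, 12, 5, 10, 2, 11, 4, 9, 3]
rank  pair      lcp
   1  s[0:],s[8:]  1  'a'
   2  s[8:],s[7:]  0  ''
   3  s[7:],s[6:]  1  'b'
   4  s[6:],s[1:]  1  'b'
   5  s[1:],s[12:]  0  ''
   6  s[12:],s[5:]  1  'c'
   7  s[5:],s[10:]  1  'c'
   8  s[10:],s[2:]  2  'cd'
   9  s[2:],s[11:]  0  ''
  10  s[11:],s[4:]  2  'dc'
  11  s[4:],s[9:]  2  'dc'
  12  s[9:],s[3:]  1  'd'

[0, 1, 0, 1, 1, 0, 1, 1, 2, 0, 2, 2, 1]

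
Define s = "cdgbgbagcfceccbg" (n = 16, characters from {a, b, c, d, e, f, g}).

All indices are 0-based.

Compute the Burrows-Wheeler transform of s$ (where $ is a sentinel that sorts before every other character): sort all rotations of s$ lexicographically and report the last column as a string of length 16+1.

gbgcgce$fgcccbbda

rank  rotation           last
    0  $cdgbgbagcfceccbg  g
    1  agcfceccbg$cdgbgb  b
    2  bagcfceccbg$cdgbg  g
    3  bg$cdgbgbagcfcecc  c
    4  bgbagcfceccbg$cdg  g
    5  cbg$cdgbgbagcfcec  c
    6  ccbg$cdgbgbagcfce  e
    7  cdgbgbagcfceccbg$  $
    8  ceccbg$cdgbgbagcf  f
    9  cfceccbg$cdgbgbag  g
   10  dgbgbagcfceccbg$c  c
   11  eccbg$cdgbgbagcfc  c
   12  fceccbg$cdgbgbagc  c
   13  g$cdgbgbagcfceccb  b
   14  gbagcfceccbg$cdgb  b
   15  gbgbagcfceccbg$cd  d
   16  gcfceccbg$cdgbgba  a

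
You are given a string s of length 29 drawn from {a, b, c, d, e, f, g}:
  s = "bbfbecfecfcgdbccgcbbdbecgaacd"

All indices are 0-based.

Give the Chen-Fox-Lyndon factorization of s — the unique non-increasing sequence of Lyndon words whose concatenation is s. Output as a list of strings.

["bbfbecfecfcgdbccgc", "bbdbecg", "aacd"]

emit factor 1: 'bbfbecfecfcgdbccgc' (i=0, period=18)
emit factor 2: 'bbdbecg' (i=18, period=7)
emit factor 3: 'aacd' (i=25, period=4)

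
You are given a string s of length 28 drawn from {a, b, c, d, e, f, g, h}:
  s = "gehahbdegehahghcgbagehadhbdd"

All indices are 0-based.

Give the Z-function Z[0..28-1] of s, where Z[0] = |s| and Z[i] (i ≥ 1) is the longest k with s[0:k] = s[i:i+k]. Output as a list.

[28, 0, 0, 0, 0, 0, 0, 0, 5, 0, 0, 0, 0, 1, 0, 0, 1, 0, 0, 4, 0, 0, 0, 0, 0, 0, 0, 0]

Z[0]=28
i=1: fresh scan; Z[1]=0
i=2: fresh scan; Z[2]=0
i=3: fresh scan; Z[3]=0
i=4: fresh scan; Z[4]=0
i=5: fresh scan; Z[5]=0
i=6: fresh scan; Z[6]=0
i=7: fresh scan; Z[7]=0
i=8: fresh scan; Z[8]=5 extend→box=[8,13)
i=9: min(r-i=4, Z[1]=0)=0; Z[9]=0
i=10: min(r-i=3, Z[2]=0)=0; Z[10]=0
i=11: min(r-i=2, Z[3]=0)=0; Z[11]=0
i=12: min(r-i=1, Z[4]=0)=0; Z[12]=0
i=13: fresh scan; Z[13]=1 extend→box=[13,14)
i=14: fresh scan; Z[14]=0
i=15: fresh scan; Z[15]=0
i=16: fresh scan; Z[16]=1 extend→box=[16,17)
i=17: fresh scan; Z[17]=0
i=18: fresh scan; Z[18]=0
i=19: fresh scan; Z[19]=4 extend→box=[19,23)
i=20: min(r-i=3, Z[1]=0)=0; Z[20]=0
i=21: min(r-i=2, Z[2]=0)=0; Z[21]=0
i=22: min(r-i=1, Z[3]=0)=0; Z[22]=0
i=23: fresh scan; Z[23]=0
i=24: fresh scan; Z[24]=0
i=25: fresh scan; Z[25]=0
i=26: fresh scan; Z[26]=0
i=27: fresh scan; Z[27]=0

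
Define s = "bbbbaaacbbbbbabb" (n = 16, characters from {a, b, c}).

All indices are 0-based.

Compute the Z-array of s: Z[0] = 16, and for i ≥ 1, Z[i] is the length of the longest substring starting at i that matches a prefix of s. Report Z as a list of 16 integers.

[16, 3, 2, 1, 0, 0, 0, 0, 4, 5, 3, 2, 1, 0, 2, 1]

Z[0]=16
i=1: fresh scan; Z[1]=3 scan→box=[1,4)
i=2: min(r-i=2, Z[1]=3)=2; Z[2]=2
i=3: min(r-i=1, Z[2]=2)=1; Z[3]=1
i=4: fresh scan; Z[4]=0
i=5: fresh scan; Z[5]=0
i=6: fresh scan; Z[6]=0
i=7: fresh scan; Z[7]=0
i=8: fresh scan; Z[8]=4 scan→box=[8,12)
i=9: min(r-i=3, Z[1]=3)=3; Z[9]=5 scan→box=[9,14)
i=10: min(r-i=4, Z[1]=3)=3; Z[10]=3
i=11: min(r-i=3, Z[2]=2)=2; Z[11]=2
i=12: min(r-i=2, Z[3]=1)=1; Z[12]=1
i=13: min(r-i=1, Z[4]=0)=0; Z[13]=0
i=14: fresh scan; Z[14]=2 scan→box=[14,16)
i=15: min(r-i=1, Z[1]=3)=1; Z[15]=1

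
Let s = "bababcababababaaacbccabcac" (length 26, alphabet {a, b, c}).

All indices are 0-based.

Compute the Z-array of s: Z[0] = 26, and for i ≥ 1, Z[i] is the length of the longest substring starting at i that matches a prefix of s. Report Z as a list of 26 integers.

[26, 0, 3, 0, 1, 0, 0, 5, 0, 5, 0, 4, 0, 2, 0, 0, 0, 0, 1, 0, 0, 0, 1, 0, 0, 0]

Z[0]=26
i=1: i≥r, start 0; Z[1]=0
i=2: i≥r, start 0; Z[2]=3 grow→box=[2,5)
i=3: min(r-i=2, Z[1]=0)=0; Z[3]=0
i=4: min(r-i=1, Z[2]=3)=1; Z[4]=1
i=5: i≥r, start 0; Z[5]=0
i=6: i≥r, start 0; Z[6]=0
i=7: i≥r, start 0; Z[7]=5 grow→box=[7,12)
i=8: min(r-i=4, Z[1]=0)=0; Z[8]=0
i=9: min(r-i=3, Z[2]=3)=3; Z[9]=5 grow→box=[9,14)
i=10: min(r-i=4, Z[1]=0)=0; Z[10]=0
i=11: min(r-i=3, Z[2]=3)=3; Z[11]=4 grow→box=[11,15)
i=12: min(r-i=3, Z[1]=0)=0; Z[12]=0
i=13: min(r-i=2, Z[2]=3)=2; Z[13]=2
i=14: min(r-i=1, Z[3]=0)=0; Z[14]=0
i=15: i≥r, start 0; Z[15]=0
i=16: i≥r, start 0; Z[16]=0
i=17: i≥r, start 0; Z[17]=0
i=18: i≥r, start 0; Z[18]=1 grow→box=[18,19)
i=19: i≥r, start 0; Z[19]=0
i=20: i≥r, start 0; Z[20]=0
i=21: i≥r, start 0; Z[21]=0
i=22: i≥r, start 0; Z[22]=1 grow→box=[22,23)
i=23: i≥r, start 0; Z[23]=0
i=24: i≥r, start 0; Z[24]=0
i=25: i≥r, start 0; Z[25]=0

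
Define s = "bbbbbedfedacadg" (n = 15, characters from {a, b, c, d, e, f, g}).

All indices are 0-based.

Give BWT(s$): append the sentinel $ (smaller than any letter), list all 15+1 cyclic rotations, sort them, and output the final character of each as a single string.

rank  rotation          last
    0  $bbbbbedfedacadg  g
    1  acadg$bbbbbedfed  d
    2  adg$bbbbbedfedac  c
    3  bbbbbedfedacadg$  $
    4  bbbbedfedacadg$b  b
    5  bbbedfedacadg$bb  b
    6  bbedfedacadg$bbb  b
    7  bedfedacadg$bbbb  b
    8  cadg$bbbbbedfeda  a
    9  dacadg$bbbbbedfe  e
   10  dfedacadg$bbbbbe  e
   11  dg$bbbbbedfedaca  a
   12  edacadg$bbbbbedf  f
   13  edfedacadg$bbbbb  b
   14  fedacadg$bbbbbed  d
   15  g$bbbbbedfedacad  d

gdc$bbbbaeeafbdd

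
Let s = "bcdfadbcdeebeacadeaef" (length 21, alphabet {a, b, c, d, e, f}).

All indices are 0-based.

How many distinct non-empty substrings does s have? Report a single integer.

210

sorted suffixes:
  #0 SA[0]=13  'acadeaef'
  #1 SA[1]=4  'adbcdeebeacadeaef'
  #2 SA[2]=15  'adeaef'
  #3 SA[3]=18  'aef'
  #4 SA[4]=6  'bcdeebeacadeaef'
  #5 SA[5]=0  'bcdfadbcdeebeacadeaef'
  #6 SA[6]=11  'beacadeaef'
  #7 SA[7]=14  'cadeaef'
  #8 SA[8]=7  'cdeebeacadeaef'
  #9 SA[9]=1  'cdfadbcdeebeacadeaef'
  #10 SA[10]=5  'dbcdeebeacadeaef'
  #11 SA[11]=16  'deaef'
  #12 SA[12]=8  'deebeacadeaef'
  #13 SA[13]=2  'dfadbcdeebeacadeaef'
  #14 SA[14]=12  'eacadeaef'
  #15 SA[15]=17  'eaef'
  #16 SA[16]=10  'ebeacadeaef'
  #17 SA[17]=9  'eebeacadeaef'
  #18 SA[18]=19  'ef'
  #19 SA[19]=20  'f'
  #20 SA[20]=3  'fadbcdeebeacadeaef'

SA = [13, 4, 15, 18, 6, 0, 11, 14, 7, 1, 5, 16, 8, 2, 12, 17, 10, 9, 19, 20, 3]
rank  pair      lcp
   1  s[13:],s[4:]  1  'a'
   2  s[4:],s[15:]  2  'ad'
   3  s[15:],s[18:]  1  'a'
   4  s[18:],s[6:]  0  ''
   5  s[6:],s[0:]  3  'bcd'
   6  s[0:],s[11:]  1  'b'
   7  s[11:],s[14:]  0  ''
   8  s[14:],s[7:]  1  'c'
   9  s[7:],s[1:]  2  'cd'
  10  s[1:],s[5:]  0  ''
  11  s[5:],s[16:]  1  'd'
  12  s[16:],s[8:]  2  'de'
  13  s[8:],s[2:]  1  'd'
  14  s[2:],s[12:]  0  ''
  15  s[12:],s[17:]  2  'ea'
  16  s[17:],s[10:]  1  'e'
  17  s[10:],s[9:]  1  'e'
  18  s[9:],s[19:]  1  'e'
  19  s[19:],s[20:]  0  ''
  20  s[20:],s[3:]  1  'f'

n(n+1)/2 = 21·22/2 = 231
Σ LCP = 0 + 1 + 2 + 1 + 0 + 3 + 1 + 0 + 1 + 2 + 0 + 1 + 2 + 1 + 0 + 2 + 1 + 1 + 1 + 0 + 1 = 21
distinct = 231 − 21 = 210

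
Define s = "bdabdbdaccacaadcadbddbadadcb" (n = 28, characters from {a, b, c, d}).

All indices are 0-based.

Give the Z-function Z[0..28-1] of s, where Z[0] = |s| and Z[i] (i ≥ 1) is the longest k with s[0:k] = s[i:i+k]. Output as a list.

[28, 0, 0, 2, 0, 3, 0, 0, 0, 0, 0, 0, 0, 0, 0, 0, 0, 0, 2, 0, 0, 1, 0, 0, 0, 0, 0, 1]

Z[0]=28
i=1: i≥r, start 0; Z[1]=0
i=2: i≥r, start 0; Z[2]=0
i=3: i≥r, start 0; Z[3]=2 scan→box=[3,5)
i=4: min(r-i=1, Z[1]=0)=0; Z[4]=0
i=5: i≥r, start 0; Z[5]=3 scan→box=[5,8)
i=6: min(r-i=2, Z[1]=0)=0; Z[6]=0
i=7: min(r-i=1, Z[2]=0)=0; Z[7]=0
i=8: i≥r, start 0; Z[8]=0
i=9: i≥r, start 0; Z[9]=0
i=10: i≥r, start 0; Z[10]=0
i=11: i≥r, start 0; Z[11]=0
i=12: i≥r, start 0; Z[12]=0
i=13: i≥r, start 0; Z[13]=0
i=14: i≥r, start 0; Z[14]=0
i=15: i≥r, start 0; Z[15]=0
i=16: i≥r, start 0; Z[16]=0
i=17: i≥r, start 0; Z[17]=0
i=18: i≥r, start 0; Z[18]=2 scan→box=[18,20)
i=19: min(r-i=1, Z[1]=0)=0; Z[19]=0
i=20: i≥r, start 0; Z[20]=0
i=21: i≥r, start 0; Z[21]=1 scan→box=[21,22)
i=22: i≥r, start 0; Z[22]=0
i=23: i≥r, start 0; Z[23]=0
i=24: i≥r, start 0; Z[24]=0
i=25: i≥r, start 0; Z[25]=0
i=26: i≥r, start 0; Z[26]=0
i=27: i≥r, start 0; Z[27]=1 scan→box=[27,28)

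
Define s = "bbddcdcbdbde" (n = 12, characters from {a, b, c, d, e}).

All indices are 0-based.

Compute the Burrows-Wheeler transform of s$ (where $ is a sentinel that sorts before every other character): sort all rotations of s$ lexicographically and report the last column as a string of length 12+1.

e$cbdddbcdbbd

rank  rotation       last
    0  $bbddcdcbdbde  e
    1  bbddcdcbdbde$  $
    2  bdbde$bbddcdc  c
    3  bddcdcbdbde$b  b
    4  bde$bbddcdcbd  d
    5  cbdbde$bbddcd  d
    6  cdcbdbde$bbdd  d
    7  dbde$bbddcdcb  b
    8  dcbdbde$bbddc  c
    9  dcdcbdbde$bbd  d
   10  ddcdcbdbde$bb  b
   11  de$bbddcdcbdb  b
   12  e$bbddcdcbdbd  d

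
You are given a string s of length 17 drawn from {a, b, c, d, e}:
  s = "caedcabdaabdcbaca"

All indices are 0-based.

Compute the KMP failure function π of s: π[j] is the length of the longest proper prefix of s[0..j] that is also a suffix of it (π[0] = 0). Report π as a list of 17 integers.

π[0] = 0
j=1 s[j]='a': π[1]=0 (border '')
j=2 s[j]='e': π[2]=0 (border '')
j=3 s[j]='d': π[3]=0 (border '')
j=4 s[j]='c': π[4]=1 (border 'c')
j=5 s[j]='a': π[5]=2 (border 'ca')
j=6 s[j]='b': k: 2→0; π[6]=0 (border '')
j=7 s[j]='d': π[7]=0 (border '')
j=8 s[j]='a': π[8]=0 (border '')
j=9 s[j]='a': π[9]=0 (border '')
j=10 s[j]='b': π[10]=0 (border '')
j=11 s[j]='d': π[11]=0 (border '')
j=12 s[j]='c': π[12]=1 (border 'c')
j=13 s[j]='b': k: 1→0; π[13]=0 (border '')
j=14 s[j]='a': π[14]=0 (border '')
j=15 s[j]='c': π[15]=1 (border 'c')
j=16 s[j]='a': π[16]=2 (border 'ca')

[0, 0, 0, 0, 1, 2, 0, 0, 0, 0, 0, 0, 1, 0, 0, 1, 2]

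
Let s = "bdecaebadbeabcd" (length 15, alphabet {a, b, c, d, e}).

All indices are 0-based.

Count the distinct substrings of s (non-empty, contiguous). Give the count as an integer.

rank | idx | suffix
   0 |  11 | abcd
   1 |   7 | adbeabcd
   2 |   4 | aebadbeabcd
   3 |   6 | badbeabcd
   4 |  12 | bcd
   5 |   0 | bdecaebadbeabcd
   6 |   9 | beabcd
   7 |   3 | caebadbeabcd
   8 |  13 | cd
   9 |  14 | d
  10 |   8 | dbeabcd
  11 |   1 | decaebadbeabcd
  12 |  10 | eabcd
  13 |   5 | ebadbeabcd
  14 |   2 | ecaebadbeabcd

SA = [11, 7, 4, 6, 12, 0, 9, 3, 13, 14, 8, 1, 10, 5, 2]
[i] adj suffixes → lcp
  [1] 11/7 → 1 ('a')
  [2] 7/4 → 1 ('a')
  [3] 4/6 → 0 ('')
  [4] 6/12 → 1 ('b')
  [5] 12/0 → 1 ('b')
  [6] 0/9 → 1 ('b')
  [7] 9/3 → 0 ('')
  [8] 3/13 → 1 ('c')
  [9] 13/14 → 0 ('')
  [10] 14/8 → 1 ('d')
  [11] 8/1 → 1 ('d')
  [12] 1/10 → 0 ('')
  [13] 10/5 → 1 ('e')
  [14] 5/2 → 1 ('e')

n(n+1)/2 = 15·16/2 = 120
Σ LCP = 0 + 1 + 1 + 0 + 1 + 1 + 1 + 0 + 1 + 0 + 1 + 1 + 0 + 1 + 1 = 10
distinct = 120 − 10 = 110

110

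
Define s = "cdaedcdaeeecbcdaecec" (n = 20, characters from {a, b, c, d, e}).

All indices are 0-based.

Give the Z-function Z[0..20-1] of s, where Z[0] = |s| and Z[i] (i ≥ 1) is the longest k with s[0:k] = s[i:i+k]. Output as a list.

Z[0]=20
i=1: fresh scan; Z[1]=0
i=2: fresh scan; Z[2]=0
i=3: fresh scan; Z[3]=0
i=4: fresh scan; Z[4]=0
i=5: fresh scan; Z[5]=4 grow→box=[5,9)
i=6: min(r-i=3, Z[1]=0)=0; Z[6]=0
i=7: min(r-i=2, Z[2]=0)=0; Z[7]=0
i=8: min(r-i=1, Z[3]=0)=0; Z[8]=0
i=9: fresh scan; Z[9]=0
i=10: fresh scan; Z[10]=0
i=11: fresh scan; Z[11]=1 grow→box=[11,12)
i=12: fresh scan; Z[12]=0
i=13: fresh scan; Z[13]=4 grow→box=[13,17)
i=14: min(r-i=3, Z[1]=0)=0; Z[14]=0
i=15: min(r-i=2, Z[2]=0)=0; Z[15]=0
i=16: min(r-i=1, Z[3]=0)=0; Z[16]=0
i=17: fresh scan; Z[17]=1 grow→box=[17,18)
i=18: fresh scan; Z[18]=0
i=19: fresh scan; Z[19]=1 grow→box=[19,20)

[20, 0, 0, 0, 0, 4, 0, 0, 0, 0, 0, 1, 0, 4, 0, 0, 0, 1, 0, 1]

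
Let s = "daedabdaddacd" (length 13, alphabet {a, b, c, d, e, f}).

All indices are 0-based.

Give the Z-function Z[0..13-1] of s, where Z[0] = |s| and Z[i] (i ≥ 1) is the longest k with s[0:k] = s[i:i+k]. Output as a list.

Z[0]=13
i=1: i≥r, start 0; Z[1]=0
i=2: i≥r, start 0; Z[2]=0
i=3: i≥r, start 0; Z[3]=2 scan→box=[3,5)
i=4: min(r-i=1, Z[1]=0)=0; Z[4]=0
i=5: i≥r, start 0; Z[5]=0
i=6: i≥r, start 0; Z[6]=2 scan→box=[6,8)
i=7: min(r-i=1, Z[1]=0)=0; Z[7]=0
i=8: i≥r, start 0; Z[8]=1 scan→box=[8,9)
i=9: i≥r, start 0; Z[9]=2 scan→box=[9,11)
i=10: min(r-i=1, Z[1]=0)=0; Z[10]=0
i=11: i≥r, start 0; Z[11]=0
i=12: i≥r, start 0; Z[12]=1 scan→box=[12,13)

[13, 0, 0, 2, 0, 0, 2, 0, 1, 2, 0, 0, 1]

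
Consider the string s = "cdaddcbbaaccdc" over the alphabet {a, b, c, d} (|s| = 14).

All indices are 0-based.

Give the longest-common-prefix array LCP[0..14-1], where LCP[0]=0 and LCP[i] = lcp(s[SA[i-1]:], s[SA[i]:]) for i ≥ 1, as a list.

[0, 1, 1, 0, 1, 0, 1, 1, 1, 2, 0, 1, 2, 1]

sorted suffixes:
  #0 SA[0]=8  'aaccdc'
  #1 SA[1]=9  'accdc'
  #2 SA[2]=2  'addcbbaaccdc'
  #3 SA[3]=7  'baaccdc'
  #4 SA[4]=6  'bbaaccdc'
  #5 SA[5]=13  'c'
  #6 SA[6]=5  'cbbaaccdc'
  #7 SA[7]=10  'ccdc'
  #8 SA[8]=0  'cdaddcbbaaccdc'
  #9 SA[9]=11  'cdc'
  #10 SA[10]=1  'daddcbbaaccdc'
  #11 SA[11]=12  'dc'
  #12 SA[12]=4  'dcbbaaccdc'
  #13 SA[13]=3  'ddcbbaaccdc'

SA = [8, 9, 2, 7, 6, 13, 5, 10, 0, 11, 1, 12, 4, 3]
i: (SA[i-1],SA[i]) lcp shared
  1: (8,9) 1 'a'
  2: (9,2) 1 'a'
  3: (2,7) 0 ''
  4: (7,6) 1 'b'
  5: (6,13) 0 ''
  6: (13,5) 1 'c'
  7: (5,10) 1 'c'
  8: (10,0) 1 'c'
  9: (0,11) 2 'cd'
  10: (11,1) 0 ''
  11: (1,12) 1 'd'
  12: (12,4) 2 'dc'
  13: (4,3) 1 'd'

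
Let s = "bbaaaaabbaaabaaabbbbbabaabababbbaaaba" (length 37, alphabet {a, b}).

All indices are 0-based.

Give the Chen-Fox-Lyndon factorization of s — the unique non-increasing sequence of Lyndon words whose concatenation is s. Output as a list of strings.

["b", "b", "aaaaabbaaabaaabbbbbabaabababbbaaab", "a"]

emit factor 1: 'b' (i=0, period=1)
emit factor 2: 'b' (i=1, period=1)
emit factor 3: 'aaaaabbaaabaaabbbbbabaabababbbaaab' (i=2, period=34)
emit factor 4: 'a' (i=36, period=1)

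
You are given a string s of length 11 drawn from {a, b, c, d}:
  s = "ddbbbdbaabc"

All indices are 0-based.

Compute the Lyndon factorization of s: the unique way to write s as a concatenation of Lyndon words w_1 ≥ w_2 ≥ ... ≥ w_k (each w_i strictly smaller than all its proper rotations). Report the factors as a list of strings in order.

["d", "d", "bbbd", "b", "aabc"]

emit factor 1: 'd' (i=0, period=1)
emit factor 2: 'd' (i=1, period=1)
emit factor 3: 'bbbd' (i=2, period=4)
emit factor 4: 'b' (i=6, period=1)
emit factor 5: 'aabc' (i=7, period=4)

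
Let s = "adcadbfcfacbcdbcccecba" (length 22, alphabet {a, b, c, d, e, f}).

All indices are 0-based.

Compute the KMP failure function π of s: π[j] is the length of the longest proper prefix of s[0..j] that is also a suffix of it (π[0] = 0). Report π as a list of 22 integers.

π[0] = 0
j=1 s[j]='d': π[1]=0 (border '')
j=2 s[j]='c': π[2]=0 (border '')
j=3 s[j]='a': π[3]=1 (border 'a')
j=4 s[j]='d': π[4]=2 (border 'ad')
j=5 s[j]='b': k: 2→0; π[5]=0 (border '')
j=6 s[j]='f': π[6]=0 (border '')
j=7 s[j]='c': π[7]=0 (border '')
j=8 s[j]='f': π[8]=0 (border '')
j=9 s[j]='a': π[9]=1 (border 'a')
j=10 s[j]='c': k: 1→0; π[10]=0 (border '')
j=11 s[j]='b': π[11]=0 (border '')
j=12 s[j]='c': π[12]=0 (border '')
j=13 s[j]='d': π[13]=0 (border '')
j=14 s[j]='b': π[14]=0 (border '')
j=15 s[j]='c': π[15]=0 (border '')
j=16 s[j]='c': π[16]=0 (border '')
j=17 s[j]='c': π[17]=0 (border '')
j=18 s[j]='e': π[18]=0 (border '')
j=19 s[j]='c': π[19]=0 (border '')
j=20 s[j]='b': π[20]=0 (border '')
j=21 s[j]='a': π[21]=1 (border 'a')

[0, 0, 0, 1, 2, 0, 0, 0, 0, 1, 0, 0, 0, 0, 0, 0, 0, 0, 0, 0, 0, 1]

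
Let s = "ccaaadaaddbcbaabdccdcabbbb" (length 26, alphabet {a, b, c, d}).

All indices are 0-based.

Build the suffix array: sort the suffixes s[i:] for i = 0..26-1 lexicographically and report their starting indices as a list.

[2, 13, 3, 6, 21, 14, 4, 7, 25, 12, 24, 23, 22, 10, 15, 1, 20, 11, 0, 17, 18, 5, 9, 19, 16, 8]

sorted suffixes:
  #0 SA[0]=2  'aaadaaddbcbaabdccdcabbbb'
  #1 SA[1]=13  'aabdccdcabbbb'
  #2 SA[2]=3  'aadaaddbcbaabdccdcabbbb'
  #3 SA[3]=6  'aaddbcbaabdccdcabbbb'
  #4 SA[4]=21  'abbbb'
  #5 SA[5]=14  'abdccdcabbbb'
  #6 SA[6]=4  'adaaddbcbaabdccdcabbbb'
  #7 SA[7]=7  'addbcbaabdccdcabbbb'
  #8 SA[8]=25  'b'
  #9 SA[9]=12  'baabdccdcabbbb'
  #10 SA[10]=24  'bb'
  #11 SA[11]=23  'bbb'
  #12 SA[12]=22  'bbbb'
  #13 SA[13]=10  'bcbaabdccdcabbbb'
  #14 SA[14]=15  'bdccdcabbbb'
  #15 SA[15]=1  'caaadaaddbcbaabdccdcabbbb'
  #16 SA[16]=20  'cabbbb'
  #17 SA[17]=11  'cbaabdccdcabbbb'
  #18 SA[18]=0  'ccaaadaaddbcbaabdccdcabbbb'
  #19 SA[19]=17  'ccdcabbbb'
  #20 SA[20]=18  'cdcabbbb'
  #21 SA[21]=5  'daaddbcbaabdccdcabbbb'
  #22 SA[22]=9  'dbcbaabdccdcabbbb'
  #23 SA[23]=19  'dcabbbb'
  #24 SA[24]=16  'dccdcabbbb'
  #25 SA[25]=8  'ddbcbaabdccdcabbbb'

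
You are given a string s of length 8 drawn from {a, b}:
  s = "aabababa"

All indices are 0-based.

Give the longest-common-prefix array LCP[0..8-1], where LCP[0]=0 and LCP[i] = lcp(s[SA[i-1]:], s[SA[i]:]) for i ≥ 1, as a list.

[0, 1, 1, 3, 5, 0, 2, 4]

sorted suffixes:
  #0 SA[0]=7  'a'
  #1 SA[1]=0  'aabababa'
  #2 SA[2]=5  'aba'
  #3 SA[3]=3  'ababa'
  #4 SA[4]=1  'abababa'
  #5 SA[5]=6  'ba'
  #6 SA[6]=4  'baba'
  #7 SA[7]=2  'bababa'

SA = [7, 0, 5, 3, 1, 6, 4, 2]
[i] adj suffixes → lcp
  [1] 7/0 → 1 ('a')
  [2] 0/5 → 1 ('a')
  [3] 5/3 → 3 ('aba')
  [4] 3/1 → 5 ('ababa')
  [5] 1/6 → 0 ('')
  [6] 6/4 → 2 ('ba')
  [7] 4/2 → 4 ('baba')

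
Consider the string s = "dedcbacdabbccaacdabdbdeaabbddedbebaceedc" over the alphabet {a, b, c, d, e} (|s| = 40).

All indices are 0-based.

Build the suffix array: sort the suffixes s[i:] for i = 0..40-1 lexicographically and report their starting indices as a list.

[23, 13, 8, 24, 17, 5, 14, 34, 4, 33, 9, 25, 10, 18, 26, 20, 31, 39, 12, 3, 11, 6, 15, 35, 7, 16, 19, 30, 38, 2, 27, 21, 28, 0, 22, 32, 29, 37, 1, 36]

rank→(start, suffix):
  0 → (23, 'aabbddedbebaceedc')
  1 → (13, 'aacdabdbdeaabbddedbebaceedc')
  2 → (8, 'abbccaacdabdbdeaabbddedbebaceedc')
  3 → (24, 'abbddedbebaceedc')
  4 → (17, 'abdbdeaabbddedbebaceedc')
  5 → (5, 'acdabbccaacdabdbdeaabbddedbebaceedc')
  6 → (14, 'acdabdbdeaabbddedbebaceedc')
  7 → (34, 'aceedc')
  8 → (4, 'bacdabbccaacdabdbdeaabbddedbebaceedc')
  9 → (33, 'baceedc')
  10 → (9, 'bbccaacdabdbdeaabbddedbebaceedc')
  11 → (25, 'bbddedbebaceedc')
  12 → (10, 'bccaacdabdbdeaabbddedbebaceedc')
  13 → (18, 'bdbdeaabbddedbebaceedc')
  14 → (26, 'bddedbebaceedc')
  15 → (20, 'bdeaabbddedbebaceedc')
  16 → (31, 'bebaceedc')
  17 → (39, 'c')
  18 → (12, 'caacdabdbdeaabbddedbebaceedc')
  19 → (3, 'cbacdabbccaacdabdbdeaabbddedbebaceedc')
  20 → (11, 'ccaacdabdbdeaabbddedbebaceedc')
  21 → (6, 'cdabbccaacdabdbdeaabbddedbebaceedc')
  22 → (15, 'cdabdbdeaabbddedbebaceedc')
  23 → (35, 'ceedc')
  24 → (7, 'dabbccaacdabdbdeaabbddedbebaceedc')
  25 → (16, 'dabdbdeaabbddedbebaceedc')
  26 → (19, 'dbdeaabbddedbebaceedc')
  27 → (30, 'dbebaceedc')
  28 → (38, 'dc')
  29 → (2, 'dcbacdabbccaacdabdbdeaabbddedbebaceedc')
  30 → (27, 'ddedbebaceedc')
  31 → (21, 'deaabbddedbebaceedc')
  32 → (28, 'dedbebaceedc')
  33 → (0, 'dedcbacdabbccaacdabdbdeaabbddedbebaceedc')
  34 → (22, 'eaabbddedbebaceedc')
  35 → (32, 'ebaceedc')
  36 → (29, 'edbebaceedc')
  37 → (37, 'edc')
  38 → (1, 'edcbacdabbccaacdabdbdeaabbddedbebaceedc')
  39 → (36, 'eedc')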